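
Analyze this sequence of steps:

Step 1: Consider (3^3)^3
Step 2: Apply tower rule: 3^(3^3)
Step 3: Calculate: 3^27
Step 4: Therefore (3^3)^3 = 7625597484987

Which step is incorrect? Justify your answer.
Step 2: Apply tower rule: 3^(3^3)

Step 2 incorrectly states that (a^b)^c = a^(b^c). The correct rule is (a^b)^c = a^(b×c). The actual value is (3^3)^3 = 3^9 = 19683, not 3^27 = 7625597484987.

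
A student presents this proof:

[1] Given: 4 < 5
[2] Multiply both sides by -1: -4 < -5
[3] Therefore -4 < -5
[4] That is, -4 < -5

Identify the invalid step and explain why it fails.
Step 2: Multiply both sides by -1: -4 < -5

Step 2 multiplies both sides by -1 but fails to reverse the inequality sign. When multiplying (or dividing) an inequality by a negative number, the direction must be reversed. Since 4 < 5, we should get -4 > -5, i.e., -4 > -5.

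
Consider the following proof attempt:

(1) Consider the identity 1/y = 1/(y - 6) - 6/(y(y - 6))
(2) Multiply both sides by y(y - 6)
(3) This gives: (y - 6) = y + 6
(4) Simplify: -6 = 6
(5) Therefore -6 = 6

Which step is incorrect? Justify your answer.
Step 3: This gives: (y - 6) = y + 6

Step 3 makes a sign error when clearing denominators. Multiplying -6/(y(y - 6)) by y(y - 6) gives -6, not +6. The correct result is (y - 6) = y - 6, which is trivially true, not (y - 6) = y + 6. (Step 1 is a valid identity: 1/(y - 6) - 6/(y(y - 6)) = (y - 6)/(y(y - 6)) = 1/y.)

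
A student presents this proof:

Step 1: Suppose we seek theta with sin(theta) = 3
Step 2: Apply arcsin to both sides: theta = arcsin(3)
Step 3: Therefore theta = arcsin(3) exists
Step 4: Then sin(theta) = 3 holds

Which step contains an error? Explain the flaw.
Step 2: Apply arcsin to both sides: theta = arcsin(3)

Step 2 applies arcsin to 3. However, arcsin(x) is only defined for x in [-1, 1] because sin(theta) can only produce values in that range. Since |3| > 1, arcsin(3) is undefined. There is no angle whose sine equals 3.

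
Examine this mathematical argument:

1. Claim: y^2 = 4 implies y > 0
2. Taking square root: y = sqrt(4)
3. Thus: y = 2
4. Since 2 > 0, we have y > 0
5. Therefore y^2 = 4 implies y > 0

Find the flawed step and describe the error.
Step 2: Taking square root: y = sqrt(4)

Step 2 takes the square root and assumes the positive root only. The equation y^2 = 4 actually has two solutions: y = 2 and y = -2. The proof silently assumes y > 0 without justification, then uses this assumption to conclude y > 0, which is circular. The counterexample y = -2 shows the claim is false.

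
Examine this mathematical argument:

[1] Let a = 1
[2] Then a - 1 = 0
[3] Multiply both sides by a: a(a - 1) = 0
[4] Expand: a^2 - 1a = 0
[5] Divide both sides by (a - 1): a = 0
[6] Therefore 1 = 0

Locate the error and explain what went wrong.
Step 5: Divide both sides by (a - 1): a = 0

Step 5 divides both sides by (a - 1). However, since a = 1, we have (a - 1) = 0. Division by zero is undefined, making this step invalid.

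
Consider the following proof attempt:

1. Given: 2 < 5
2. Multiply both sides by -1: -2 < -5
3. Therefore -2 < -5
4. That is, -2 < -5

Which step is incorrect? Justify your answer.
Step 2: Multiply both sides by -1: -2 < -5

Step 2 multiplies both sides by -1 but fails to reverse the inequality sign. When multiplying (or dividing) an inequality by a negative number, the direction must be reversed. Since 2 < 5, we should get -2 > -5, i.e., -2 > -5.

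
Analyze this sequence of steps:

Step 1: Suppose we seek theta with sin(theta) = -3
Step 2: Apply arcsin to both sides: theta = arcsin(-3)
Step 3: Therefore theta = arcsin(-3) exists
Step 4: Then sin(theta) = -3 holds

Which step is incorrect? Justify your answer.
Step 2: Apply arcsin to both sides: theta = arcsin(-3)

Step 2 applies arcsin to -3. However, arcsin(x) is only defined for x in [-1, 1] because sin(theta) can only produce values in that range. Since |-3| > 1, arcsin(-3) is undefined. There is no angle whose sine equals -3.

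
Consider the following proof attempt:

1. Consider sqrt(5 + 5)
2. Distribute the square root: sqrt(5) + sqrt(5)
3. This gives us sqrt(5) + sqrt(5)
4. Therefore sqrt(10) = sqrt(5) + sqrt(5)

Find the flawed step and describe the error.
Step 2: Distribute the square root: sqrt(5) + sqrt(5)

Step 2 incorrectly 'distributes' the square root over addition. The square root function does not distribute: sqrt(a + b) ≠ sqrt(a) + sqrt(b). In fact, sqrt(5 + 5) = sqrt(10) ≈ 3.1623, while sqrt(5) + sqrt(5) ≈ 4.4721.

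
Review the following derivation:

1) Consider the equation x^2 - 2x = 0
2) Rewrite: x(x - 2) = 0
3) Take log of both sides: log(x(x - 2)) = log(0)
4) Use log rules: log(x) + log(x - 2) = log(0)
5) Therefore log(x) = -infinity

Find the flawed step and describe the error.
Step 3: Take log of both sides: log(x(x - 2)) = log(0)

Step 3 takes the logarithm of both sides, resulting in log(0) on the right side. The logarithm is only defined for positive numbers; log(0) is undefined (approaches negative infinity). This operation is invalid.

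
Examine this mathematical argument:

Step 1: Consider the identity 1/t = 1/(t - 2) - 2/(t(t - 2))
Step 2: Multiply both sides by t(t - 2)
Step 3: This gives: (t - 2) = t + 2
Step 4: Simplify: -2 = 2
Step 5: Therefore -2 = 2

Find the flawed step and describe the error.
Step 3: This gives: (t - 2) = t + 2

Step 3 makes a sign error when clearing denominators. Multiplying -2/(t(t - 2)) by t(t - 2) gives -2, not +2. The correct result is (t - 2) = t - 2, which is trivially true, not (t - 2) = t + 2. (Step 1 is a valid identity: 1/(t - 2) - 2/(t(t - 2)) = (t - 2)/(t(t - 2)) = 1/t.)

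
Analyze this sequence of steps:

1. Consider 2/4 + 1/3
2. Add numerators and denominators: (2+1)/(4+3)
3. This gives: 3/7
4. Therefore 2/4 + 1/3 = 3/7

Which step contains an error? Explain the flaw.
Step 2: Add numerators and denominators: (2+1)/(4+3)

Step 2 incorrectly adds fractions by separately adding numerators and denominators. This is wrong. The correct method requires a common denominator: 2/4 + 1/3 = (2×3 + 1×4)/(4×3) = 10/12 = 5/6. The method used gives 3/7, which is different.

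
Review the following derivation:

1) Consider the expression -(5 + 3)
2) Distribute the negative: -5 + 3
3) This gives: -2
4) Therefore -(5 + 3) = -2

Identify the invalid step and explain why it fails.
Step 2: Distribute the negative: -5 + 3

Step 2 incorrectly distributes the negative sign. The correct distribution is -(5 + 3) = -5 - 3 = -8. The negative must be applied to both terms, not just the first. The error treats -(5 + 3) as -5 + 3, which equals -2 instead of -8.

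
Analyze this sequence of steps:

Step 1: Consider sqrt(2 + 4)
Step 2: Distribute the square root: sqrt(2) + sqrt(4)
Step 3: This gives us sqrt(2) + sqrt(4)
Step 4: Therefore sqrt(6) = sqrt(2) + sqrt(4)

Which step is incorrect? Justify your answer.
Step 2: Distribute the square root: sqrt(2) + sqrt(4)

Step 2 incorrectly 'distributes' the square root over addition. The square root function does not distribute: sqrt(a + b) ≠ sqrt(a) + sqrt(b). In fact, sqrt(2 + 4) = sqrt(6) ≈ 2.4495, while sqrt(2) + sqrt(4) ≈ 3.4142.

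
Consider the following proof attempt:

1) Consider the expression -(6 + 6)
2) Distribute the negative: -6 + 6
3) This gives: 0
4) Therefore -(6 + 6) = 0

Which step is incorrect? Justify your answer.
Step 2: Distribute the negative: -6 + 6

Step 2 incorrectly distributes the negative sign. The correct distribution is -(6 + 6) = -6 - 6 = -12. The negative must be applied to both terms, not just the first. The error treats -(6 + 6) as -6 + 6, which equals 0 instead of -12.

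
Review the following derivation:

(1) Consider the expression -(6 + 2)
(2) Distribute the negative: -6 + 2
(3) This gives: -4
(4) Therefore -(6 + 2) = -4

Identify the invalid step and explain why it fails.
Step 2: Distribute the negative: -6 + 2

Step 2 incorrectly distributes the negative sign. The correct distribution is -(6 + 2) = -6 - 2 = -8. The negative must be applied to both terms, not just the first. The error treats -(6 + 2) as -6 + 2, which equals -4 instead of -8.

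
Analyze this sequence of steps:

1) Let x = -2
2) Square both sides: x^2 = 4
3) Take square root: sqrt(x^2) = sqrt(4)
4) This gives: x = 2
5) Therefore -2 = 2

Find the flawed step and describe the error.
Step 4: This gives: x = 2

Step 4 incorrectly states that sqrt(x^2) = x. The correct identity is sqrt(x^2) = |x|. Since x = -2 < 0, we have sqrt(x^2) = |-2| = 2, not x = -2.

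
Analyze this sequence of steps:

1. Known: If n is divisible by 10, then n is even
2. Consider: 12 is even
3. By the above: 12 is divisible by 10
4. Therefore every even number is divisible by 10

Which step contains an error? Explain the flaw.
Step 3: By the above: 12 is divisible by 10

Step 3 commits the fallacy of affirming the consequent. The known fact 'divisible by 10 → even' does NOT imply 'even → divisible by 10'. That would be the converse, which is false. For example, 12 is even but 12 ÷ 10 = 1.20, which is not an integer.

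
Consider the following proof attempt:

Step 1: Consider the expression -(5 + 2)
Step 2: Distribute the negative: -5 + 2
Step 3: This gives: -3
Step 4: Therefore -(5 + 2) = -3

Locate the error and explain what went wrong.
Step 2: Distribute the negative: -5 + 2

Step 2 incorrectly distributes the negative sign. The correct distribution is -(5 + 2) = -5 - 2 = -7. The negative must be applied to both terms, not just the first. The error treats -(5 + 2) as -5 + 2, which equals -3 instead of -7.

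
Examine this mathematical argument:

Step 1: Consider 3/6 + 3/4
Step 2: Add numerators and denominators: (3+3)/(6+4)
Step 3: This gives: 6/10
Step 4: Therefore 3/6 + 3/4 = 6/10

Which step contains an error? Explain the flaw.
Step 2: Add numerators and denominators: (3+3)/(6+4)

Step 2 incorrectly adds fractions by separately adding numerators and denominators. This is wrong. The correct method requires a common denominator: 3/6 + 3/4 = (3×4 + 3×6)/(6×4) = 30/24 = 5/4. The method used gives 6/10, which is different.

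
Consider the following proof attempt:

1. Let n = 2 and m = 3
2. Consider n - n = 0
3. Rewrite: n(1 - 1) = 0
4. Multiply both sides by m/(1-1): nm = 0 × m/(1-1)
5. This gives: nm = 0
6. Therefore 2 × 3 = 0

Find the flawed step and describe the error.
Step 4: Multiply both sides by m/(1-1): nm = 0 × m/(1-1)

Step 4 multiplies both sides by m/(1-1). However, 1-1 = 0, so this is multiplication by m/0, which is undefined. We cannot multiply by an undefined expression.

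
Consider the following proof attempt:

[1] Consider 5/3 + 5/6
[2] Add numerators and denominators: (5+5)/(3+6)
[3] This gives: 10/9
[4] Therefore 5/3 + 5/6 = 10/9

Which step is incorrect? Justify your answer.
Step 2: Add numerators and denominators: (5+5)/(3+6)

Step 2 incorrectly adds fractions by separately adding numerators and denominators. This is wrong. The correct method requires a common denominator: 5/3 + 5/6 = (5×6 + 5×3)/(3×6) = 45/18 = 5/2. The method used gives 10/9, which is different.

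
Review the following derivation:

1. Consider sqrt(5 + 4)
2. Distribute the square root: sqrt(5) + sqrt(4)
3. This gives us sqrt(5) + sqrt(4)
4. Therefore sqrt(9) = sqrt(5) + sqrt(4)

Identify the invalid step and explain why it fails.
Step 2: Distribute the square root: sqrt(5) + sqrt(4)

Step 2 incorrectly 'distributes' the square root over addition. The square root function does not distribute: sqrt(a + b) ≠ sqrt(a) + sqrt(b). In fact, sqrt(5 + 4) = sqrt(9) ≈ 3.0000, while sqrt(5) + sqrt(4) ≈ 4.2361.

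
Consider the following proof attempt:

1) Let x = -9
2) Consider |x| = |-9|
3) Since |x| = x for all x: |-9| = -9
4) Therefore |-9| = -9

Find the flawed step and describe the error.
Step 3: Since |x| = x for all x: |-9| = -9

Step 3 incorrectly states that |x| = x for all x. The correct definition is |x| = x when x >= 0, and |x| = -x when x < 0. Since -9 < 0, we have |-9| = -(-9) = 9, not -9.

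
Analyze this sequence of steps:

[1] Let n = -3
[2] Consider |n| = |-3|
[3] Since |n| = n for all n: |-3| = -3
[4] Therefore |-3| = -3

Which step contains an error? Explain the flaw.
Step 3: Since |n| = n for all n: |-3| = -3

Step 3 incorrectly states that |n| = n for all n. The correct definition is |n| = n when n >= 0, and |n| = -n when n < 0. Since -3 < 0, we have |-3| = -(-3) = 3, not -3.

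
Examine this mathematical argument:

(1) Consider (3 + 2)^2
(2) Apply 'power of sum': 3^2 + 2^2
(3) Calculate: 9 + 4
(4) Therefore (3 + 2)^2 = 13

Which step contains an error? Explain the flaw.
Step 2: Apply 'power of sum': 3^2 + 2^2

Step 2 incorrectly applies a non-existent rule '(a+b)^n = a^n + b^n'. This is false in general. The correct expansion uses the binomial theorem. The actual value is (3 + 2)^2 = 5^2 = 25, not 13.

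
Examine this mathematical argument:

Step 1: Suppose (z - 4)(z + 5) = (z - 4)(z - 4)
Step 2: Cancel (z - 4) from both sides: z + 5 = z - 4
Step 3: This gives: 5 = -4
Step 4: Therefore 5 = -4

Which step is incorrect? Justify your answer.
Step 2: Cancel (z - 4) from both sides: z + 5 = z - 4

Step 2 cancels (z - 4) from both sides. This is only valid if (z - 4) ≠ 0, i.e., z ≠ 4. When z = 4, both sides equal zero regardless of the other factors. The correct approach requires considering z = 4 as a separate case.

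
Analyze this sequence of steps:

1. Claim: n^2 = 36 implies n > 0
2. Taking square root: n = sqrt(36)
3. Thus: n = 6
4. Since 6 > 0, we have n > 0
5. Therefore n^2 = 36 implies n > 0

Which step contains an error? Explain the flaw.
Step 2: Taking square root: n = sqrt(36)

Step 2 takes the square root and assumes the positive root only. The equation n^2 = 36 actually has two solutions: n = 6 and n = -6. The proof silently assumes n > 0 without justification, then uses this assumption to conclude n > 0, which is circular. The counterexample n = -6 shows the claim is false.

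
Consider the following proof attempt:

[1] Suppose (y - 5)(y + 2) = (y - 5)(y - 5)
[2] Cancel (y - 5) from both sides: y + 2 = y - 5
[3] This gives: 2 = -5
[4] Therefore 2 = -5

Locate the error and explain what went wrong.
Step 2: Cancel (y - 5) from both sides: y + 2 = y - 5

Step 2 cancels (y - 5) from both sides. This is only valid if (y - 5) ≠ 0, i.e., y ≠ 5. When y = 5, both sides equal zero regardless of the other factors. The correct approach requires considering y = 5 as a separate case.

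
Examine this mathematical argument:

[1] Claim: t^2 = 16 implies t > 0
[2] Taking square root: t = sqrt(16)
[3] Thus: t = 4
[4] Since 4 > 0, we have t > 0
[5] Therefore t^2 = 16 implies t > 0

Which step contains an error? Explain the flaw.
Step 2: Taking square root: t = sqrt(16)

Step 2 takes the square root and assumes the positive root only. The equation t^2 = 16 actually has two solutions: t = 4 and t = -4. The proof silently assumes t > 0 without justification, then uses this assumption to conclude t > 0, which is circular. The counterexample t = -4 shows the claim is false.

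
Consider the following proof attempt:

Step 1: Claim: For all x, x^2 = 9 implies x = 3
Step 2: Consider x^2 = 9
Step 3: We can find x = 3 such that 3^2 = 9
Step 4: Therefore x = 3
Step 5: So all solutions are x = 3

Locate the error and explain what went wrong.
Step 4: Therefore x = 3

Step 4 incorrectly concludes that x = 3 is the only solution. The proof shows that x = 3 is A solution (existence), but does not show it is the ONLY solution (uniqueness). In fact, x = -3 is also a solution since (-3)^2 = 9. Finding one solution doesn't prove there are no others.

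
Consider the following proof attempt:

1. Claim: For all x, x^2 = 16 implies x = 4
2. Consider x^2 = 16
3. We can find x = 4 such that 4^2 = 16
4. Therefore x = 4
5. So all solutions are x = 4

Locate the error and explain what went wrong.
Step 4: Therefore x = 4

Step 4 incorrectly concludes that x = 4 is the only solution. The proof shows that x = 4 is A solution (existence), but does not show it is the ONLY solution (uniqueness). In fact, x = -4 is also a solution since (-4)^2 = 16. Finding one solution doesn't prove there are no others.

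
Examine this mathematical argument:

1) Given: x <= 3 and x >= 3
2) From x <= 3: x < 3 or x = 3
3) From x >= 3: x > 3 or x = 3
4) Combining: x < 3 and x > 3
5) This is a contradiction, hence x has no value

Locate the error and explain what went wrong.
Step 4: Combining: x < 3 and x > 3

Step 4 incorrectly combines the conditions. From x <= 3 and x >= 3, the intersection is x = 3. The error treats the 'or' cases as 'and' requirements. The correct conclusion is that x = 3 is the unique solution, not that no solution exists.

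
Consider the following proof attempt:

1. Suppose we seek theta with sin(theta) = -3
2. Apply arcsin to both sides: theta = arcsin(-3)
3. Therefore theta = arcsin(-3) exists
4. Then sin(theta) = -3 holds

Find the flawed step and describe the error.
Step 2: Apply arcsin to both sides: theta = arcsin(-3)

Step 2 applies arcsin to -3. However, arcsin(x) is only defined for x in [-1, 1] because sin(theta) can only produce values in that range. Since |-3| > 1, arcsin(-3) is undefined. There is no angle whose sine equals -3.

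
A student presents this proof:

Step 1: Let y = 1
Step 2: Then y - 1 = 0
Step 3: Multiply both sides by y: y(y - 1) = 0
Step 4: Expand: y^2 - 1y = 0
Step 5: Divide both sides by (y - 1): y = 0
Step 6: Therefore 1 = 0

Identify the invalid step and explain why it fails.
Step 5: Divide both sides by (y - 1): y = 0

Step 5 divides both sides by (y - 1). However, since y = 1, we have (y - 1) = 0. Division by zero is undefined, making this step invalid.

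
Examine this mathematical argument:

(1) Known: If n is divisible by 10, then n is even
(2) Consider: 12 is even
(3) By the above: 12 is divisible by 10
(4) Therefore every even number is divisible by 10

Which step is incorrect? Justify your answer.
Step 3: By the above: 12 is divisible by 10

Step 3 commits the fallacy of affirming the consequent. The known fact 'divisible by 10 → even' does NOT imply 'even → divisible by 10'. That would be the converse, which is false. For example, 12 is even but 12 ÷ 10 = 1.20, which is not an integer.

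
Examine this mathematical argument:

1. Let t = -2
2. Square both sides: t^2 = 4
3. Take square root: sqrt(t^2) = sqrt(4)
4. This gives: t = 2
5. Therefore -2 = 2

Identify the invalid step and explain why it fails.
Step 4: This gives: t = 2

Step 4 incorrectly states that sqrt(t^2) = t. The correct identity is sqrt(t^2) = |t|. Since t = -2 < 0, we have sqrt(t^2) = |-2| = 2, not t = -2.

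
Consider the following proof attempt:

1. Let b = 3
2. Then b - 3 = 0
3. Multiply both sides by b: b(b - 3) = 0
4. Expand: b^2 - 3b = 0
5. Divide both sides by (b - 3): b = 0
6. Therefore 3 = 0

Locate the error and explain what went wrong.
Step 5: Divide both sides by (b - 3): b = 0

Step 5 divides both sides by (b - 3). However, since b = 3, we have (b - 3) = 0. Division by zero is undefined, making this step invalid.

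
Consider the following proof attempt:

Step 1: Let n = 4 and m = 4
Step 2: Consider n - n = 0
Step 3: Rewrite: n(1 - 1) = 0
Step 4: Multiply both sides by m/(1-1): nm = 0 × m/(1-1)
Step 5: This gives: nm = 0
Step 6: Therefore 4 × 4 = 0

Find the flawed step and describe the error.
Step 4: Multiply both sides by m/(1-1): nm = 0 × m/(1-1)

Step 4 multiplies both sides by m/(1-1). However, 1-1 = 0, so this is multiplication by m/0, which is undefined. We cannot multiply by an undefined expression.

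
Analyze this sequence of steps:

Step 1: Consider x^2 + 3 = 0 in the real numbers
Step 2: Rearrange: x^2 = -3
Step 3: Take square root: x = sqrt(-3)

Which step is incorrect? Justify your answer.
Step 3: Take square root: x = sqrt(-3)

Step 3 takes the square root of -3, which is negative. In the real number system, the square root of a negative number is undefined. The equation x^2 + 3 = 0 has no real solutions. Square roots of negative numbers only exist in the complex numbers.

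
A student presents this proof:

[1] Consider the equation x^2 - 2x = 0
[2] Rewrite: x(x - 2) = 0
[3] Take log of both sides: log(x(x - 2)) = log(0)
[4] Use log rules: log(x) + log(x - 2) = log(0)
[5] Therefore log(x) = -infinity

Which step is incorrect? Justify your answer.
Step 3: Take log of both sides: log(x(x - 2)) = log(0)

Step 3 takes the logarithm of both sides, resulting in log(0) on the right side. The logarithm is only defined for positive numbers; log(0) is undefined (approaches negative infinity). This operation is invalid.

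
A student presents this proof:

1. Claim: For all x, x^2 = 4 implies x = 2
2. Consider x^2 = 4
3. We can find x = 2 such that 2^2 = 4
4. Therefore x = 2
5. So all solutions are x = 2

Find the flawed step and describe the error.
Step 4: Therefore x = 2

Step 4 incorrectly concludes that x = 2 is the only solution. The proof shows that x = 2 is A solution (existence), but does not show it is the ONLY solution (uniqueness). In fact, x = -2 is also a solution since (-2)^2 = 4. Finding one solution doesn't prove there are no others.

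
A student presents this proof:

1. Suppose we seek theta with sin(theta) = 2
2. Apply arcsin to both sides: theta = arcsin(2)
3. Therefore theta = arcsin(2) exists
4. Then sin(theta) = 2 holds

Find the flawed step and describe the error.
Step 2: Apply arcsin to both sides: theta = arcsin(2)

Step 2 applies arcsin to 2. However, arcsin(x) is only defined for x in [-1, 1] because sin(theta) can only produce values in that range. Since |2| > 1, arcsin(2) is undefined. There is no angle whose sine equals 2.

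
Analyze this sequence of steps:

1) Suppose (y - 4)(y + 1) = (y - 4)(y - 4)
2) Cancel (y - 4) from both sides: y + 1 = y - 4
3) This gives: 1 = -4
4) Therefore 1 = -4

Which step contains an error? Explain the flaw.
Step 2: Cancel (y - 4) from both sides: y + 1 = y - 4

Step 2 cancels (y - 4) from both sides. This is only valid if (y - 4) ≠ 0, i.e., y ≠ 4. When y = 4, both sides equal zero regardless of the other factors. The correct approach requires considering y = 4 as a separate case.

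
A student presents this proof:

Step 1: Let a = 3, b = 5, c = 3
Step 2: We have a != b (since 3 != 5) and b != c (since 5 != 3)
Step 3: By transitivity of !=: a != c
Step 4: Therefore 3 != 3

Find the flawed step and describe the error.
Step 3: By transitivity of !=: a != c

Step 3 incorrectly applies transitivity to the '!=' relation. Transitivity states: if a R b and b R c, then a R c. However, '!=' is not transitive. Counterexample: 3 != 5 and 5 != 3, but 3 = 3 (both equal 3). Transitivity holds for relations like <, <=, =, but not for !=.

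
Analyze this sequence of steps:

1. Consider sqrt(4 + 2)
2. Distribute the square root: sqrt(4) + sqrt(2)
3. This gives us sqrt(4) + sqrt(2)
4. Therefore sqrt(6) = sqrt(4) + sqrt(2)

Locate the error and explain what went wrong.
Step 2: Distribute the square root: sqrt(4) + sqrt(2)

Step 2 incorrectly 'distributes' the square root over addition. The square root function does not distribute: sqrt(a + b) ≠ sqrt(a) + sqrt(b). In fact, sqrt(4 + 2) = sqrt(6) ≈ 2.4495, while sqrt(4) + sqrt(2) ≈ 3.4142.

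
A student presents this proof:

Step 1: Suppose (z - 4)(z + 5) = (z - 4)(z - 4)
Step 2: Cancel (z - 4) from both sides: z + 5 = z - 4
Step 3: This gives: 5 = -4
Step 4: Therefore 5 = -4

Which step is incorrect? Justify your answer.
Step 2: Cancel (z - 4) from both sides: z + 5 = z - 4

Step 2 cancels (z - 4) from both sides. This is only valid if (z - 4) ≠ 0, i.e., z ≠ 4. When z = 4, both sides equal zero regardless of the other factors. The correct approach requires considering z = 4 as a separate case.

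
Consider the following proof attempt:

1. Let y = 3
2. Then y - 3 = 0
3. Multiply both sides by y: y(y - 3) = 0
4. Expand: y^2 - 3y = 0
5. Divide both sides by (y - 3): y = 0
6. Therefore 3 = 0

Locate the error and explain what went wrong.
Step 5: Divide both sides by (y - 3): y = 0

Step 5 divides both sides by (y - 3). However, since y = 3, we have (y - 3) = 0. Division by zero is undefined, making this step invalid.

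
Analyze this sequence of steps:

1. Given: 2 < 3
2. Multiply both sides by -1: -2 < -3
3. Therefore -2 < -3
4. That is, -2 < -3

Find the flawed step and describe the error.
Step 2: Multiply both sides by -1: -2 < -3

Step 2 multiplies both sides by -1 but fails to reverse the inequality sign. When multiplying (or dividing) an inequality by a negative number, the direction must be reversed. Since 2 < 3, we should get -2 > -3, i.e., -2 > -3.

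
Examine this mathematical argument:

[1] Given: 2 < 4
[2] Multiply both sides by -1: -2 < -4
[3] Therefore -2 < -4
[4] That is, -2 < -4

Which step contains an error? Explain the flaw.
Step 2: Multiply both sides by -1: -2 < -4

Step 2 multiplies both sides by -1 but fails to reverse the inequality sign. When multiplying (or dividing) an inequality by a negative number, the direction must be reversed. Since 2 < 4, we should get -2 > -4, i.e., -2 > -4.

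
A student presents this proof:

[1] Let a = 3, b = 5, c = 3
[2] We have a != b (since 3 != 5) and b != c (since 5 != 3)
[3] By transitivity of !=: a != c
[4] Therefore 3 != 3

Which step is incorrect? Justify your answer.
Step 3: By transitivity of !=: a != c

Step 3 incorrectly applies transitivity to the '!=' relation. Transitivity states: if a R b and b R c, then a R c. However, '!=' is not transitive. Counterexample: 3 != 5 and 5 != 3, but 3 = 3 (both equal 3). Transitivity holds for relations like <, <=, =, but not for !=.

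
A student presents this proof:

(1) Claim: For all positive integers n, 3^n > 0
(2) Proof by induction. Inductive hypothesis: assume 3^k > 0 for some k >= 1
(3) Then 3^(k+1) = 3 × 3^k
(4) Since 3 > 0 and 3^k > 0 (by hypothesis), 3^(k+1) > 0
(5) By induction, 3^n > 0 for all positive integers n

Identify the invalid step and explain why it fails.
Step 5: By induction, 3^n > 0 for all positive integers n

Step 5 concludes the proof by induction, but no base case was ever established. A valid induction proof requires: (1) a base case proving 3^1 > 0, and (2) an inductive step showing IF 3^k > 0 THEN 3^(k+1) > 0. Steps 2-4 correctly establish the inductive step, but without the base case the conclusion in step 5 does not follow.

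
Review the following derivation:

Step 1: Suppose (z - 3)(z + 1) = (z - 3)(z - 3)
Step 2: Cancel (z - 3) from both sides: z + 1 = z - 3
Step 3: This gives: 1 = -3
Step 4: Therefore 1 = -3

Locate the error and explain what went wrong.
Step 2: Cancel (z - 3) from both sides: z + 1 = z - 3

Step 2 cancels (z - 3) from both sides. This is only valid if (z - 3) ≠ 0, i.e., z ≠ 3. When z = 3, both sides equal zero regardless of the other factors. The correct approach requires considering z = 3 as a separate case.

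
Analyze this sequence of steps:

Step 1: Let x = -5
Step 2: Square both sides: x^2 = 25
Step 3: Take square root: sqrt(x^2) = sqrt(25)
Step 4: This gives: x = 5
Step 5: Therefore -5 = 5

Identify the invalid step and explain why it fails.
Step 4: This gives: x = 5

Step 4 incorrectly states that sqrt(x^2) = x. The correct identity is sqrt(x^2) = |x|. Since x = -5 < 0, we have sqrt(x^2) = |-5| = 5, not x = -5.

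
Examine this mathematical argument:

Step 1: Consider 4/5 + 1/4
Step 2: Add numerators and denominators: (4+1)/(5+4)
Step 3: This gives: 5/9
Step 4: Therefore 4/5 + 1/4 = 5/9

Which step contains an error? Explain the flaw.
Step 2: Add numerators and denominators: (4+1)/(5+4)

Step 2 incorrectly adds fractions by separately adding numerators and denominators. This is wrong. The correct method requires a common denominator: 4/5 + 1/4 = (4×4 + 1×5)/(5×4) = 21/20 = 21/20. The method used gives 5/9, which is different.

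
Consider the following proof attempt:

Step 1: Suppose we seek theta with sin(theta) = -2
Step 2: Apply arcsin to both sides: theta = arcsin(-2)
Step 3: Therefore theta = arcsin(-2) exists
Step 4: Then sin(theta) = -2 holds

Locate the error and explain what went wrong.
Step 2: Apply arcsin to both sides: theta = arcsin(-2)

Step 2 applies arcsin to -2. However, arcsin(x) is only defined for x in [-1, 1] because sin(theta) can only produce values in that range. Since |-2| > 1, arcsin(-2) is undefined. There is no angle whose sine equals -2.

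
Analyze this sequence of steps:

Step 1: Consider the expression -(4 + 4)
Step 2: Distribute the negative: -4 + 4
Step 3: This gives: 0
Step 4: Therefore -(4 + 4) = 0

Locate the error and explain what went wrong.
Step 2: Distribute the negative: -4 + 4

Step 2 incorrectly distributes the negative sign. The correct distribution is -(4 + 4) = -4 - 4 = -8. The negative must be applied to both terms, not just the first. The error treats -(4 + 4) as -4 + 4, which equals 0 instead of -8.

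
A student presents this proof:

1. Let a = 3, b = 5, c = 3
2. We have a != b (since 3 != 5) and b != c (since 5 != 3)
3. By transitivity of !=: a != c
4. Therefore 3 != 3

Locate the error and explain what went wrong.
Step 3: By transitivity of !=: a != c

Step 3 incorrectly applies transitivity to the '!=' relation. Transitivity states: if a R b and b R c, then a R c. However, '!=' is not transitive. Counterexample: 3 != 5 and 5 != 3, but 3 = 3 (both equal 3). Transitivity holds for relations like <, <=, =, but not for !=.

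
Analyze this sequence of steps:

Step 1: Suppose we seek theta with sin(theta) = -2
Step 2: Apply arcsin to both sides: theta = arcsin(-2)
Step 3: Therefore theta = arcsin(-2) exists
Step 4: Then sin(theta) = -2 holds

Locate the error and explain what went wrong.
Step 2: Apply arcsin to both sides: theta = arcsin(-2)

Step 2 applies arcsin to -2. However, arcsin(x) is only defined for x in [-1, 1] because sin(theta) can only produce values in that range. Since |-2| > 1, arcsin(-2) is undefined. There is no angle whose sine equals -2.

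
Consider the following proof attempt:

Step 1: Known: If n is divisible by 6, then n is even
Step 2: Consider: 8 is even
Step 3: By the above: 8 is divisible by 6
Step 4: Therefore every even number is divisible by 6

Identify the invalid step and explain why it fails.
Step 3: By the above: 8 is divisible by 6

Step 3 commits the fallacy of affirming the consequent. The known fact 'divisible by 6 → even' does NOT imply 'even → divisible by 6'. That would be the converse, which is false. For example, 8 is even but 8 ÷ 6 = 1.33, which is not an integer.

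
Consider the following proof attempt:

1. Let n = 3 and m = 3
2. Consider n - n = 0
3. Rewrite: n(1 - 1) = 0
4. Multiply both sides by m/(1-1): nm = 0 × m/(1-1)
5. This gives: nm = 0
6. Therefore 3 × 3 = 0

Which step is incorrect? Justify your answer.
Step 4: Multiply both sides by m/(1-1): nm = 0 × m/(1-1)

Step 4 multiplies both sides by m/(1-1). However, 1-1 = 0, so this is multiplication by m/0, which is undefined. We cannot multiply by an undefined expression.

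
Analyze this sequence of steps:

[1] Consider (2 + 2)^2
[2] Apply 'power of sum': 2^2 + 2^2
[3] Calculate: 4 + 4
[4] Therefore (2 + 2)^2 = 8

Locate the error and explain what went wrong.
Step 2: Apply 'power of sum': 2^2 + 2^2

Step 2 incorrectly applies a non-existent rule '(a+b)^n = a^n + b^n'. This is false in general. The correct expansion uses the binomial theorem. The actual value is (2 + 2)^2 = 4^2 = 16, not 8.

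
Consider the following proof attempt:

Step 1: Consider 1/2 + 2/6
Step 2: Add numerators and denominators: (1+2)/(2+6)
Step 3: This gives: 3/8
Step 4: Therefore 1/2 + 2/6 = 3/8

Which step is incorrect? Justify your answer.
Step 2: Add numerators and denominators: (1+2)/(2+6)

Step 2 incorrectly adds fractions by separately adding numerators and denominators. This is wrong. The correct method requires a common denominator: 1/2 + 2/6 = (1×6 + 2×2)/(2×6) = 10/12 = 5/6. The method used gives 3/8, which is different.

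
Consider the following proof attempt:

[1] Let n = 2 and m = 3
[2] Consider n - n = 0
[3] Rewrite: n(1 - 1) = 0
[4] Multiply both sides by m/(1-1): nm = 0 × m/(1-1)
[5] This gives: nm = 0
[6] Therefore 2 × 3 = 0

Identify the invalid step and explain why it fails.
Step 4: Multiply both sides by m/(1-1): nm = 0 × m/(1-1)

Step 4 multiplies both sides by m/(1-1). However, 1-1 = 0, so this is multiplication by m/0, which is undefined. We cannot multiply by an undefined expression.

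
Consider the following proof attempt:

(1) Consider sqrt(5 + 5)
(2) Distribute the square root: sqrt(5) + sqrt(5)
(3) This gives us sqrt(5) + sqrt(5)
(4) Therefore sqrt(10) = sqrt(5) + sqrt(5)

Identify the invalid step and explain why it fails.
Step 2: Distribute the square root: sqrt(5) + sqrt(5)

Step 2 incorrectly 'distributes' the square root over addition. The square root function does not distribute: sqrt(a + b) ≠ sqrt(a) + sqrt(b). In fact, sqrt(5 + 5) = sqrt(10) ≈ 3.1623, while sqrt(5) + sqrt(5) ≈ 4.4721.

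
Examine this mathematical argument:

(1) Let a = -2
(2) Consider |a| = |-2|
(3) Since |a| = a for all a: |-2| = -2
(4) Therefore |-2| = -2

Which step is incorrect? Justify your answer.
Step 3: Since |a| = a for all a: |-2| = -2

Step 3 incorrectly states that |a| = a for all a. The correct definition is |a| = a when a >= 0, and |a| = -a when a < 0. Since -2 < 0, we have |-2| = -(-2) = 2, not -2.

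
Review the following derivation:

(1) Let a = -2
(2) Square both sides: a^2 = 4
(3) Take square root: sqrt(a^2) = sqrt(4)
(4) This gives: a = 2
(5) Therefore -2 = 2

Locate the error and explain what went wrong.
Step 4: This gives: a = 2

Step 4 incorrectly states that sqrt(a^2) = a. The correct identity is sqrt(a^2) = |a|. Since a = -2 < 0, we have sqrt(a^2) = |-2| = 2, not a = -2.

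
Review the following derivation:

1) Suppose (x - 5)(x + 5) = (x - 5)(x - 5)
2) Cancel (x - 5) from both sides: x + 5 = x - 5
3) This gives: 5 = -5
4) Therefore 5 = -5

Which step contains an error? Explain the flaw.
Step 2: Cancel (x - 5) from both sides: x + 5 = x - 5

Step 2 cancels (x - 5) from both sides. This is only valid if (x - 5) ≠ 0, i.e., x ≠ 5. When x = 5, both sides equal zero regardless of the other factors. The correct approach requires considering x = 5 as a separate case.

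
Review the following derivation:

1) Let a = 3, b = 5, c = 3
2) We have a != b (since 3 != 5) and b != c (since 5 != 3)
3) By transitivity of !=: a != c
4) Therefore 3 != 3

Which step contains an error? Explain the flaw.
Step 3: By transitivity of !=: a != c

Step 3 incorrectly applies transitivity to the '!=' relation. Transitivity states: if a R b and b R c, then a R c. However, '!=' is not transitive. Counterexample: 3 != 5 and 5 != 3, but 3 = 3 (both equal 3). Transitivity holds for relations like <, <=, =, but not for !=.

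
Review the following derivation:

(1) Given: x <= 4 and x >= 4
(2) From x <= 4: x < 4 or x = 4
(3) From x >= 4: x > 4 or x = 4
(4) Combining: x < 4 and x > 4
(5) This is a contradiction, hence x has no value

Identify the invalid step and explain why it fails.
Step 4: Combining: x < 4 and x > 4

Step 4 incorrectly combines the conditions. From x <= 4 and x >= 4, the intersection is x = 4. The error treats the 'or' cases as 'and' requirements. The correct conclusion is that x = 4 is the unique solution, not that no solution exists.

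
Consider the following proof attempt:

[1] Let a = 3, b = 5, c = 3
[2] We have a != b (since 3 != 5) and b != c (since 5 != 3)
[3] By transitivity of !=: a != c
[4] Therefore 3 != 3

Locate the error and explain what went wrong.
Step 3: By transitivity of !=: a != c

Step 3 incorrectly applies transitivity to the '!=' relation. Transitivity states: if a R b and b R c, then a R c. However, '!=' is not transitive. Counterexample: 3 != 5 and 5 != 3, but 3 = 3 (both equal 3). Transitivity holds for relations like <, <=, =, but not for !=.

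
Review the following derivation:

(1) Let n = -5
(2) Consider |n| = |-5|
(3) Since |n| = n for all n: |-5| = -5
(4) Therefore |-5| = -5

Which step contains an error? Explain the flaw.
Step 3: Since |n| = n for all n: |-5| = -5

Step 3 incorrectly states that |n| = n for all n. The correct definition is |n| = n when n >= 0, and |n| = -n when n < 0. Since -5 < 0, we have |-5| = -(-5) = 5, not -5.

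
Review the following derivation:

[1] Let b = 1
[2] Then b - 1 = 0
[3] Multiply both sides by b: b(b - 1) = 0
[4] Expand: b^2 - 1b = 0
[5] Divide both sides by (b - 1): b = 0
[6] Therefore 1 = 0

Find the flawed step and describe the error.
Step 5: Divide both sides by (b - 1): b = 0

Step 5 divides both sides by (b - 1). However, since b = 1, we have (b - 1) = 0. Division by zero is undefined, making this step invalid.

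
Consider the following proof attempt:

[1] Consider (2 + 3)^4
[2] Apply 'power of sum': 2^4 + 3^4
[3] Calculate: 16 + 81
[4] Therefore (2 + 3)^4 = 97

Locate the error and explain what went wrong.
Step 2: Apply 'power of sum': 2^4 + 3^4

Step 2 incorrectly applies a non-existent rule '(a+b)^n = a^n + b^n'. This is false in general. The correct expansion uses the binomial theorem. The actual value is (2 + 3)^4 = 5^4 = 625, not 97.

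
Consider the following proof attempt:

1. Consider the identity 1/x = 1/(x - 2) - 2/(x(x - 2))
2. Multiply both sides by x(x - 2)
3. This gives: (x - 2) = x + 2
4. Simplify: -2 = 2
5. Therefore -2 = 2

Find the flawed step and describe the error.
Step 3: This gives: (x - 2) = x + 2

Step 3 makes a sign error when clearing denominators. Multiplying -2/(x(x - 2)) by x(x - 2) gives -2, not +2. The correct result is (x - 2) = x - 2, which is trivially true, not (x - 2) = x + 2. (Step 1 is a valid identity: 1/(x - 2) - 2/(x(x - 2)) = (x - 2)/(x(x - 2)) = 1/x.)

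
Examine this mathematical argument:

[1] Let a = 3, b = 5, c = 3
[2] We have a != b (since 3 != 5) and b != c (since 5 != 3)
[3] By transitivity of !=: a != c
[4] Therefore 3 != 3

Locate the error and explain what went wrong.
Step 3: By transitivity of !=: a != c

Step 3 incorrectly applies transitivity to the '!=' relation. Transitivity states: if a R b and b R c, then a R c. However, '!=' is not transitive. Counterexample: 3 != 5 and 5 != 3, but 3 = 3 (both equal 3). Transitivity holds for relations like <, <=, =, but not for !=.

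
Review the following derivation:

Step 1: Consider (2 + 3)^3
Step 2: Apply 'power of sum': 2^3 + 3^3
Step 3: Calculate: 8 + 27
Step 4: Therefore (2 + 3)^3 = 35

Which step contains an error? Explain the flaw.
Step 2: Apply 'power of sum': 2^3 + 3^3

Step 2 incorrectly applies a non-existent rule '(a+b)^n = a^n + b^n'. This is false in general. The correct expansion uses the binomial theorem. The actual value is (2 + 3)^3 = 5^3 = 125, not 35.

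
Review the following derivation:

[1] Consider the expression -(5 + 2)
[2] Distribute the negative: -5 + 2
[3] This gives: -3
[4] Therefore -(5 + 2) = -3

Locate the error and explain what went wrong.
Step 2: Distribute the negative: -5 + 2

Step 2 incorrectly distributes the negative sign. The correct distribution is -(5 + 2) = -5 - 2 = -7. The negative must be applied to both terms, not just the first. The error treats -(5 + 2) as -5 + 2, which equals -3 instead of -7.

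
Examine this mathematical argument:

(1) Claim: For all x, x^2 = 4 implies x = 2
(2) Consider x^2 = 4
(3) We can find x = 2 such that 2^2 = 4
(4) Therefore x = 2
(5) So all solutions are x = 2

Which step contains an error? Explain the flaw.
Step 4: Therefore x = 2

Step 4 incorrectly concludes that x = 2 is the only solution. The proof shows that x = 2 is A solution (existence), but does not show it is the ONLY solution (uniqueness). In fact, x = -2 is also a solution since (-2)^2 = 4. Finding one solution doesn't prove there are no others.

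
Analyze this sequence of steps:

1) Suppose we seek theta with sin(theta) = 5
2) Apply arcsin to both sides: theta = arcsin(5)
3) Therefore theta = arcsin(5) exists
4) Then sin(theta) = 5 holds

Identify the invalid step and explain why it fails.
Step 2: Apply arcsin to both sides: theta = arcsin(5)

Step 2 applies arcsin to 5. However, arcsin(x) is only defined for x in [-1, 1] because sin(theta) can only produce values in that range. Since |5| > 1, arcsin(5) is undefined. There is no angle whose sine equals 5.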